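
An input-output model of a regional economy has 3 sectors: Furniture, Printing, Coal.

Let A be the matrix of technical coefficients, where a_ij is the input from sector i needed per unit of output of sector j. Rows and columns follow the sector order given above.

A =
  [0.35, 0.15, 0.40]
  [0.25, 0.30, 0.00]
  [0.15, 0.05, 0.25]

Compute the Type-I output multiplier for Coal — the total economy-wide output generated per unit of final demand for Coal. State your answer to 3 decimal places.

m_3 = 2.997

I − A =
  [   0.65    -0.15    -0.40]
  [  -0.25     0.70     0.00]
  [  -0.15    -0.05     0.75]
Cofactors of I−A, C_ij = (−1)^(i+j)·(minor ij) (rows/columns in the sector order above):
  C_11 = (0.70)(0.75) − (0.00)(-0.05) = 0.5250
  C_12 = −[(-0.25)(0.75) − (0.00)(-0.15)] = 0.1875
  C_13 = (-0.25)(-0.05) − (0.70)(-0.15) = 0.1175
  C_21 = −[(-0.15)(0.75) − (-0.40)(-0.05)] = 0.1325
  C_22 = (0.65)(0.75) − (-0.40)(-0.15) = 0.4275
  C_23 = −[(0.65)(-0.05) − (-0.15)(-0.15)] = 0.0550
  C_31 = (-0.15)(0.00) − (-0.40)(0.70) = 0.2800
  C_32 = −[(0.65)(0.00) − (-0.40)(-0.25)] = 0.1000
  C_33 = (0.65)(0.70) − (-0.15)(-0.25) = 0.4175
det(I−A) = Σ_j (I−A)_1j·C_1j = (0.65)(0.5250) + (-0.15)(0.1875) + (-0.40)(0.1175) = 0.266125
adj(I−A) = Cᵀ =
  [ 0.5250   0.1325   0.2800]
  [ 0.1875   0.4275   0.1000]
  [ 0.1175   0.0550   0.4175]
(I − A)⁻¹ = adj(I−A) / det(I−A) ≈
  [   1.9728     0.4979     1.0521]
  [   0.7046     1.6064     0.3758]
  [   0.4415     0.2067     1.5688]
The output multiplier for sector j is the column-j sum of the Leontief inverse (I − A)⁻¹ = adj(I−A) / det(I−A).
Column 3 of adj(I−A): (0.2800, 0.1000, 0.4175); det(I−A) = 0.266125.
m_3 = (0.2800 + 0.1000 + 0.4175) / 0.266125 = 0.7975 / 0.266125 ≈ 2.997.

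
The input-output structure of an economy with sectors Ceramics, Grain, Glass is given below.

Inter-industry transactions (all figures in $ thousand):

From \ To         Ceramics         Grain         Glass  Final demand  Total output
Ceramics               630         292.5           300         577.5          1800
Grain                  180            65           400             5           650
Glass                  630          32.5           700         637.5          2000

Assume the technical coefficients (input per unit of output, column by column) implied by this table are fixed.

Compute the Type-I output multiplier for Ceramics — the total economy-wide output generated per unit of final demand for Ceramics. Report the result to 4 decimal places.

m_1 = 3.8868

Technical coefficients a_ij = z_ij / X_j:
  a_11 = 630/1800 = 0.35, a_21 = 180/1800 = 0.10, a_31 = 630/1800 = 0.35
  a_12 = 292.5/650 = 0.45, a_22 = 65/650 = 0.10, a_32 = 32.5/650 = 0.05
  a_13 = 300/2000 = 0.15, a_23 = 400/2000 = 0.20, a_33 = 700/2000 = 0.35
I − A =
  [   0.65    -0.45    -0.15]
  [  -0.10     0.90    -0.20]
  [  -0.35    -0.05     0.65]
Cofactors of I−A, C_ij = (−1)^(i+j)·(minor ij) (rows/columns in the sector order above):
  C_11 = (0.90)(0.65) − (-0.20)(-0.05) = 0.5750
  C_12 = −[(-0.10)(0.65) − (-0.20)(-0.35)] = 0.1350
  C_13 = (-0.10)(-0.05) − (0.90)(-0.35) = 0.3200
  C_21 = −[(-0.45)(0.65) − (-0.15)(-0.05)] = 0.3000
  C_22 = (0.65)(0.65) − (-0.15)(-0.35) = 0.3700
  C_23 = −[(0.65)(-0.05) − (-0.45)(-0.35)] = 0.1900
  C_31 = (-0.45)(-0.20) − (-0.15)(0.90) = 0.2250
  C_32 = −[(0.65)(-0.20) − (-0.15)(-0.10)] = 0.1450
  C_33 = (0.65)(0.90) − (-0.45)(-0.10) = 0.5400
det(I−A) = Σ_j (I−A)_1j·C_1j = (0.65)(0.5750) + (-0.45)(0.1350) + (-0.15)(0.3200) = 0.2650
adj(I−A) = Cᵀ =
  [ 0.5750   0.3000   0.2250]
  [ 0.1350   0.3700   0.1450]
  [ 0.3200   0.1900   0.5400]
(I − A)⁻¹ = adj(I−A) / det(I−A) ≈
  [   2.16981     1.13208     0.84906]
  [   0.50943     1.39623     0.54717]
  [   1.20755     0.71698     2.03774]
The output multiplier for sector j is the column-j sum of the Leontief inverse (I − A)⁻¹ = adj(I−A) / det(I−A).
Column 1 of adj(I−A): (0.5750, 0.1350, 0.3200); det(I−A) = 0.2650.
m_1 = (0.5750 + 0.1350 + 0.3200) / 0.2650 = 1.03 / 0.2650 ≈ 3.8868.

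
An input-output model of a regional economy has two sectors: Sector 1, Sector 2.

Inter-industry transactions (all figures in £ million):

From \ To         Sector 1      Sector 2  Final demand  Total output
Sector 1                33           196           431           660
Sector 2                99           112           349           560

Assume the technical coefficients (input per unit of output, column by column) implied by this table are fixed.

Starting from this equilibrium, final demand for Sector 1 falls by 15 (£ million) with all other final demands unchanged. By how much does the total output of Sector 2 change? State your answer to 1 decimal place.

Δx_2 = -3.2

Technical coefficients a_ij = z_ij / X_j:
  a_11 = 33/660 = 0.05, a_21 = 99/660 = 0.15
  a_12 = 196/560 = 0.35, a_22 = 112/560 = 0.20
I − A =
  [   0.95    -0.35]
  [  -0.15     0.80]
det(I−A) = (0.95)(0.80) − (-0.35)(-0.15) = 0.7075
adj(I−A) = [[0.80, 0.35], [0.15, 0.95]]
(I − A)⁻¹ = adj(I−A) / det(I−A) ≈
  [   1.1307     0.4947]
  [   0.2120     1.3428]
Δx = (I − A)⁻¹ Δd with Δd having -15 in the Sector 1 component and 0 elsewhere.
So Δx_2 = L_21 · (-15), where L_21 = adj(I−A)_21 / det(I−A) = 0.15 / 0.7075.
Δx_2 = 0.15 × (-15) / 0.7075 = -2.25 / 0.7075 ≈ -3.2.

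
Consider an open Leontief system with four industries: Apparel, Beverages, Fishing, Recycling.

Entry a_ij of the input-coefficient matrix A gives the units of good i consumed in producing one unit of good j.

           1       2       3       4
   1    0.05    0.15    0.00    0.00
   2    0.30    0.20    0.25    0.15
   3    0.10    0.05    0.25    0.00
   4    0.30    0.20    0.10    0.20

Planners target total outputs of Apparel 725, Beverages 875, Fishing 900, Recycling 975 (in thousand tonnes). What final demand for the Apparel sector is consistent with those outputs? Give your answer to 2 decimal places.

I − A =
  [   0.95    -0.15     0.00     0.00]
  [  -0.30     0.80    -0.25    -0.15]
  [  -0.10    -0.05     0.75     0.00]
  [  -0.30    -0.20    -0.10     0.80]
d = (I − A) x:
  d_1 = (+0.95)·725 + (-0.15)·875 + (+0.00)·900 + (+0.00)·975 = 557.50
  d_2 = (-0.30)·725 + (+0.80)·875 + (-0.25)·900 + (-0.15)·975 = 111.25
  d_3 = (-0.10)·725 + (-0.05)·875 + (+0.75)·900 + (+0.00)·975 = 558.75
  d_4 = (-0.30)·725 + (-0.20)·875 + (-0.10)·900 + (+0.80)·975 = 297.50

d_1 = 557.50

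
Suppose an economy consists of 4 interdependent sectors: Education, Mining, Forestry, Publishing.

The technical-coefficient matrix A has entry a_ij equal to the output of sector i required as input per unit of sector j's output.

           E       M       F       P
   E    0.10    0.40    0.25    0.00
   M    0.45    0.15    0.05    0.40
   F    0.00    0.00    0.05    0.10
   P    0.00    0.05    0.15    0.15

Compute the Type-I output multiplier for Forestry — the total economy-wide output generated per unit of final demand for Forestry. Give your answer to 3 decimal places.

m_F = 2.197

I − A =
  [   0.90    -0.40    -0.25     0.00]
  [  -0.45     0.85    -0.05    -0.40]
  [   0.00     0.00     0.95    -0.10]
  [   0.00    -0.05    -0.15     0.85]
Compute the cofactors C_ij = (−1)^(i+j)·(3×3 minor ij) of I−A; the adjugate is their transpose:
adj(I−A) = Cᵀ =
  [ 0.654375   0.318250   0.216625   0.175250]
  [ 0.356625   0.713250   0.187875   0.357750]
  [ 0.002250   0.004500   0.479250   0.058500]
  [ 0.021375   0.042750   0.095625   0.555750]
det(I−A) = Σ_j (I−A)_1j·C_1j = (0.90)(0.654375) + (-0.40)(0.356625) + (-0.25)(0.002250) + (0.00)(0.021375) = 0.445725
(I − A)⁻¹ = adj(I−A) / det(I−A) ≈
  [   1.4681     0.7140     0.4860     0.3932]
  [   0.8001     1.6002     0.4215     0.8026]
  [   0.0050     0.0101     1.0752     0.1312]
  [   0.0480     0.0959     0.2145     1.2468]
The output multiplier for sector j is the column-j sum of the Leontief inverse (I − A)⁻¹ = adj(I−A) / det(I−A).
Column F of adj(I−A): (0.216625, 0.187875, 0.479250, 0.095625); det(I−A) = 0.445725.
m_F = (0.216625 + 0.187875 + 0.479250 + 0.095625) / 0.445725 = 0.979375 / 0.445725 ≈ 2.197.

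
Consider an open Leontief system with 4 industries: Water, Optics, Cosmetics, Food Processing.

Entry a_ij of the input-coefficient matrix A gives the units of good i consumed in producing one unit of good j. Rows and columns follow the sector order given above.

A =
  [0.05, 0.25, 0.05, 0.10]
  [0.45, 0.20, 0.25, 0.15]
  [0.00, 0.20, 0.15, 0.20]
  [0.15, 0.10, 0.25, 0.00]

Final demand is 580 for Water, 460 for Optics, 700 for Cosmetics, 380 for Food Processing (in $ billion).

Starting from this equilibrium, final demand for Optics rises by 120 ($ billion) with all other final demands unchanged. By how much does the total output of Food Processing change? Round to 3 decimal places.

I − A =
  [   0.95    -0.25    -0.05    -0.10]
  [  -0.45     0.80    -0.25    -0.15]
  [   0.00    -0.20     0.85    -0.20]
  [  -0.15    -0.10    -0.25     1.00]
Compute the cofactors C_ij = (−1)^(i+j)·(3×3 minor ij) of I−A; the adjugate is their transpose:
adj(I−A) = Cᵀ =
  [ 0.564750   0.224500   0.133625   0.116875]
  [ 0.386625   0.745750   0.304250   0.211375]
  [ 0.127500   0.213500   0.611125   0.167000]
  [ 0.155250   0.161625   0.203250   0.498375]
det(I−A) = Σ_j (I−A)_1j·C_1j = (0.95)(0.564750) + (-0.25)(0.386625) + (-0.05)(0.127500) + (-0.10)(0.155250) = 0.41795625
(I − A)⁻¹ = adj(I−A) / det(I−A) ≈
  [   1.3512     0.5371     0.3197     0.2796]
  [   0.9250     1.7843     0.7279     0.5057]
  [   0.3051     0.5108     1.4622     0.3996]
  [   0.3715     0.3867     0.4863     1.1924]
Δx = (I − A)⁻¹ Δd with Δd having +120 in the Optics component and 0 elsewhere.
So Δx_F = L_FO · (+120), where L_FO = adj(I−A)_FO / det(I−A) = 0.161625 / 0.41795625.
Δx_F = 0.161625 × (+120) / 0.41795625 = 19.395 / 0.41795625 ≈ 46.404.

Δx_F = 46.404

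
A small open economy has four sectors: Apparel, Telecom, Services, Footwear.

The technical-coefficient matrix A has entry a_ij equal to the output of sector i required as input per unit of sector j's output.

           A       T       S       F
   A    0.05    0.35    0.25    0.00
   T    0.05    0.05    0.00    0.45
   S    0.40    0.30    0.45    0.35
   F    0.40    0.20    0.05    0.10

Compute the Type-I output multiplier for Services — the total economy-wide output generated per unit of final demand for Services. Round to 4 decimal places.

m_S = 5.2318

I − A =
  [   0.95    -0.35    -0.25     0.00]
  [  -0.05     0.95     0.00    -0.45]
  [  -0.40    -0.30     0.55    -0.35]
  [  -0.40    -0.20    -0.05     0.90]
Compute the cofactors C_ij = (−1)^(i+j)·(3×3 minor ij) of I−A; the adjugate is their transpose:
adj(I−A) = Cᵀ =
  [ 0.397375   0.252125   0.199125   0.203500]
  [ 0.131875   0.328625   0.077625   0.194500]
  [ 0.510000   0.498000   0.648000   0.501000]
  [ 0.234250   0.212750   0.141750   0.388000]
det(I−A) = Σ_j (I−A)_1j·C_1j = (0.95)(0.397375) + (-0.35)(0.131875) + (-0.25)(0.510000) + (0.00)(0.234250) = 0.20385
(I − A)⁻¹ = adj(I−A) / det(I−A) ≈
  [   1.94935     1.23682     0.97682     0.99828]
  [   0.64692     1.61209     0.38079     0.95413]
  [   2.50184     2.44297     3.17881     2.45769]
  [   1.14913     1.04366     0.69536     1.90336]
The output multiplier for sector j is the column-j sum of the Leontief inverse (I − A)⁻¹ = adj(I−A) / det(I−A).
Column S of adj(I−A): (0.199125, 0.077625, 0.648000, 0.141750); det(I−A) = 0.20385.
m_S = (0.199125 + 0.077625 + 0.648000 + 0.141750) / 0.20385 = 1.0665 / 0.20385 ≈ 5.2318.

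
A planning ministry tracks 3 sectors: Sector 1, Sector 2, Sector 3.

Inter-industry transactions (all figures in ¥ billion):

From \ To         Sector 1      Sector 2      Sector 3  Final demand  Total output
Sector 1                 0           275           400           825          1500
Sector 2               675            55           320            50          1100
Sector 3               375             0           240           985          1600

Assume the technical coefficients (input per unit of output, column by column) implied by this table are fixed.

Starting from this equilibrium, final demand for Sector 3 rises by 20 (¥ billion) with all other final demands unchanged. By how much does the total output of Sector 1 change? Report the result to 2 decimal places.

Δx_1 = 8.98

Technical coefficients a_ij = z_ij / X_j:
  a_11 = 0/1500 = 0.00, a_21 = 675/1500 = 0.45, a_31 = 375/1500 = 0.25
  a_12 = 275/1100 = 0.25, a_22 = 55/1100 = 0.05, a_32 = 0/1100 = 0.00
  a_13 = 400/1600 = 0.25, a_23 = 320/1600 = 0.20, a_33 = 240/1600 = 0.15
I − A =
  [   1.00    -0.25    -0.25]
  [  -0.45     0.95    -0.20]
  [  -0.25     0.00     0.85]
Cofactors of I−A, C_ij = (−1)^(i+j)·(minor ij) (rows/columns in the sector order above):
  C_11 = (0.95)(0.85) − (-0.20)(0.00) = 0.8075
  C_12 = −[(-0.45)(0.85) − (-0.20)(-0.25)] = 0.4325
  C_13 = (-0.45)(0.00) − (0.95)(-0.25) = 0.2375
  C_21 = −[(-0.25)(0.85) − (-0.25)(0.00)] = 0.2125
  C_22 = (1.00)(0.85) − (-0.25)(-0.25) = 0.7875
  C_23 = −[(1.00)(0.00) − (-0.25)(-0.25)] = 0.0625
  C_31 = (-0.25)(-0.20) − (-0.25)(0.95) = 0.2875
  C_32 = −[(1.00)(-0.20) − (-0.25)(-0.45)] = 0.3125
  C_33 = (1.00)(0.95) − (-0.25)(-0.45) = 0.8375
det(I−A) = Σ_j (I−A)_1j·C_1j = (1.00)(0.8075) + (-0.25)(0.4325) + (-0.25)(0.2375) = 0.6400
adj(I−A) = Cᵀ =
  [ 0.8075   0.2125   0.2875]
  [ 0.4325   0.7875   0.3125]
  [ 0.2375   0.0625   0.8375]
(I − A)⁻¹ = adj(I−A) / det(I−A) ≈
  [   1.2617     0.3320     0.4492]
  [   0.6758     1.2305     0.4883]
  [   0.3711     0.0977     1.3086]
Δx = (I − A)⁻¹ Δd with Δd having +20 in the Sector 3 component and 0 elsewhere.
So Δx_1 = L_13 · (+20), where L_13 = adj(I−A)_13 / det(I−A) = 0.2875 / 0.6400.
Δx_1 = 0.2875 × (+20) / 0.6400 = 5.75 / 0.6400 ≈ 8.98.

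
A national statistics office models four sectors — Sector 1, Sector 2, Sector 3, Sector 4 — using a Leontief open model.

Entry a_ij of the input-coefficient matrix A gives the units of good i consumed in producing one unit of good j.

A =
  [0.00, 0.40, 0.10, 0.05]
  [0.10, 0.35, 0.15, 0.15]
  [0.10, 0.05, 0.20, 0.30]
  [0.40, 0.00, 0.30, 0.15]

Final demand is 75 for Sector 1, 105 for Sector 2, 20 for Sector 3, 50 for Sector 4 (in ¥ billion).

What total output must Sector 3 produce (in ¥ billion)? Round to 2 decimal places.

x_3 = 147.41

I − A =
  [   1.00    -0.40    -0.10    -0.05]
  [  -0.10     0.65    -0.15    -0.15]
  [  -0.10    -0.05     0.80    -0.30]
  [  -0.40     0.00    -0.30     0.85]
Compute the cofactors C_ij = (−1)^(i+j)·(3×3 minor ij) of I−A; the adjugate is their transpose:
adj(I−A) = Cᵀ =
  [ 0.374875   0.241000   0.134000   0.111875]
  [ 0.142250   0.552000   0.185500   0.171250]
  [ 0.140500   0.123500   0.481500   0.200000]
  [ 0.226000   0.157000   0.233000   0.467500]
det(I−A) = Σ_j (I−A)_1j·C_1j = (1.00)(0.374875) + (-0.40)(0.142250) + (-0.10)(0.140500) + (-0.05)(0.226000) = 0.292625
(I − A)⁻¹ = adj(I−A) / det(I−A) ≈
  [   1.2811     0.8236     0.4579     0.3823]
  [   0.4861     1.8864     0.6339     0.5852]
  [   0.4801     0.4220     1.6455     0.6835]
  [   0.7723     0.5365     0.7962     1.5976]
x = (I − A)⁻¹ d = adj(I−A)·d / det(I−A), with det(I−A) = 0.292625:
  x_1 = (0.374875·75 + 0.241000·105 + 0.134000·20 + 0.111875·50) / 0.292625 = 61.694375 / 0.292625 ≈ 210.83
  x_2 = (0.142250·75 + 0.552000·105 + 0.185500·20 + 0.171250·50) / 0.292625 = 80.90125 / 0.292625 ≈ 276.47
  x_3 = (0.140500·75 + 0.123500·105 + 0.481500·20 + 0.200000·50) / 0.292625 = 43.135 / 0.292625 ≈ 147.41
  x_4 = (0.226000·75 + 0.157000·105 + 0.233000·20 + 0.467500·50) / 0.292625 = 61.47 / 0.292625 ≈ 210.06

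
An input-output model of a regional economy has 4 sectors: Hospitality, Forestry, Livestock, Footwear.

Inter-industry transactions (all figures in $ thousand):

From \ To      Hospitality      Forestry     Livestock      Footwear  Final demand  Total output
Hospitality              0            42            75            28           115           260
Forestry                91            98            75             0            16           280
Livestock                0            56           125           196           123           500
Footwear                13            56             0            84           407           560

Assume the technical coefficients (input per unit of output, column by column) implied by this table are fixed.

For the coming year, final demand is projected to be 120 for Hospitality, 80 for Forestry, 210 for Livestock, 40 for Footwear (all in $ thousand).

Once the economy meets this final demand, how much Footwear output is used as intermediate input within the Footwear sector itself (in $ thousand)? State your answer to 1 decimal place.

z_44 = 21.9

Technical coefficients a_ij = z_ij / X_j:
  a_11 = 0/260 = 0.00, a_21 = 91/260 = 0.35, a_31 = 0/260 = 0.00, a_41 = 13/260 = 0.05
  a_12 = 42/280 = 0.15, a_22 = 98/280 = 0.35, a_32 = 56/280 = 0.20, a_42 = 56/280 = 0.20
  a_13 = 75/500 = 0.15, a_23 = 75/500 = 0.15, a_33 = 125/500 = 0.25, a_43 = 0/500 = 0.00
  a_14 = 28/560 = 0.05, a_24 = 0/560 = 0.00, a_34 = 196/560 = 0.35, a_44 = 84/560 = 0.15
I − A =
  [   1.00    -0.15    -0.15    -0.05]
  [  -0.35     0.65    -0.15     0.00]
  [   0.00    -0.20     0.75    -0.35]
  [  -0.05    -0.20     0.00     0.85]
Compute the cofactors C_ij = (−1)^(i+j)·(3×3 minor ij) of I−A; the adjugate is their transpose:
adj(I−A) = Cᵀ =
  [ 0.378375   0.139125   0.103500   0.064875]
  [ 0.225750   0.633000   0.171750   0.084000]
  [ 0.095375   0.242125   0.502750   0.212625]
  [ 0.075375   0.157125   0.046500   0.407625]
det(I−A) = Σ_j (I−A)_1j·C_1j = (1.00)(0.378375) + (-0.15)(0.225750) + (-0.15)(0.095375) + (-0.05)(0.075375) = 0.3264375
(I − A)⁻¹ = adj(I−A) / det(I−A) ≈
  [   1.1591     0.4262     0.3171     0.1987]
  [   0.6916     1.9391     0.5261     0.2573]
  [   0.2922     0.7417     1.5401     0.6513]
  [   0.2309     0.4813     0.1424     1.2487]
First solve x = (I − A)⁻¹ d = adj(I−A)·d / det(I−A); in particular x_4 = (0.075375·120 + 0.157125·80 + 0.046500·210 + 0.407625·40) / 0.3264375 = 47.685 / 0.3264375 ≈ 146.077.
Intermediate flow from 4 to 4: z_44 = a_44 · x_4 = 0.15 × 47.685 / 0.3264375 = 7.15275 / 0.3264375 ≈ 21.9.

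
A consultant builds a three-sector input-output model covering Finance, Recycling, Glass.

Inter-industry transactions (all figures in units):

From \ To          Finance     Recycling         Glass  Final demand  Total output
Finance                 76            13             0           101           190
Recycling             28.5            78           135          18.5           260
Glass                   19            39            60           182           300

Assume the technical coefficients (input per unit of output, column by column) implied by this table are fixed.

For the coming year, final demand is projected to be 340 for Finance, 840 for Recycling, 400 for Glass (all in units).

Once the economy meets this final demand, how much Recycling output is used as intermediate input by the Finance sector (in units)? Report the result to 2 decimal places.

z_21 = 109.69

Technical coefficients a_ij = z_ij / X_j:
  a_11 = 76/190 = 0.40, a_21 = 28.5/190 = 0.15, a_31 = 19/190 = 0.10
  a_12 = 13/260 = 0.05, a_22 = 78/260 = 0.30, a_32 = 39/260 = 0.15
  a_13 = 0/300 = 0.00, a_23 = 135/300 = 0.45, a_33 = 60/300 = 0.20
I − A =
  [   0.60    -0.05     0.00]
  [  -0.15     0.70    -0.45]
  [  -0.10    -0.15     0.80]
Cofactors of I−A, C_ij = (−1)^(i+j)·(minor ij) (rows/columns in the sector order above):
  C_11 = (0.70)(0.80) − (-0.45)(-0.15) = 0.4925
  C_12 = −[(-0.15)(0.80) − (-0.45)(-0.10)] = 0.1650
  C_13 = (-0.15)(-0.15) − (0.70)(-0.10) = 0.0925
  C_21 = −[(-0.05)(0.80) − (0.00)(-0.15)] = 0.0400
  C_22 = (0.60)(0.80) − (0.00)(-0.10) = 0.4800
  C_23 = −[(0.60)(-0.15) − (-0.05)(-0.10)] = 0.0950
  C_31 = (-0.05)(-0.45) − (0.00)(0.70) = 0.0225
  C_32 = −[(0.60)(-0.45) − (0.00)(-0.15)] = 0.2700
  C_33 = (0.60)(0.70) − (-0.05)(-0.15) = 0.4125
det(I−A) = Σ_j (I−A)_1j·C_1j = (0.60)(0.4925) + (-0.05)(0.1650) + (0.00)(0.0925) = 0.28725
adj(I−A) = Cᵀ =
  [ 0.4925   0.0400   0.0225]
  [ 0.1650   0.4800   0.2700]
  [ 0.0925   0.0950   0.4125]
(I − A)⁻¹ = adj(I−A) / det(I−A) ≈
  [   1.7145     0.1393     0.0783]
  [   0.5744     1.6710     0.9399]
  [   0.3220     0.3307     1.4360]
First solve x = (I − A)⁻¹ d = adj(I−A)·d / det(I−A); in particular x_1 = (0.4925·340 + 0.0400·840 + 0.0225·400) / 0.28725 = 210.05 / 0.28725 ≈ 731.2446.
Intermediate flow from 2 to 1: z_21 = a_21 · x_1 = 0.15 × 210.05 / 0.28725 = 31.5075 / 0.28725 ≈ 109.69.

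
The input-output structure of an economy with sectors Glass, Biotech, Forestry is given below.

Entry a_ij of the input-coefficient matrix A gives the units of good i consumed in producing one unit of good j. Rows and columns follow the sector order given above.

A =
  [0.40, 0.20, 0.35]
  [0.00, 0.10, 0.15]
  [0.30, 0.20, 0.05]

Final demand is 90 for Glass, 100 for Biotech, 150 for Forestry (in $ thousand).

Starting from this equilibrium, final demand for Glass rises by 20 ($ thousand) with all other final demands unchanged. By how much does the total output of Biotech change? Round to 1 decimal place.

Δx_2 = 2.3

I − A =
  [   0.60    -0.20    -0.35]
  [   0.00     0.90    -0.15]
  [  -0.30    -0.20     0.95]
Cofactors of I−A, C_ij = (−1)^(i+j)·(minor ij) (rows/columns in the sector order above):
  C_11 = (0.90)(0.95) − (-0.15)(-0.20) = 0.8250
  C_12 = −[(0.00)(0.95) − (-0.15)(-0.30)] = 0.0450
  C_13 = (0.00)(-0.20) − (0.90)(-0.30) = 0.2700
  C_21 = −[(-0.20)(0.95) − (-0.35)(-0.20)] = 0.2600
  C_22 = (0.60)(0.95) − (-0.35)(-0.30) = 0.4650
  C_23 = −[(0.60)(-0.20) − (-0.20)(-0.30)] = 0.1800
  C_31 = (-0.20)(-0.15) − (-0.35)(0.90) = 0.3450
  C_32 = −[(0.60)(-0.15) − (-0.35)(0.00)] = 0.0900
  C_33 = (0.60)(0.90) − (-0.20)(0.00) = 0.5400
det(I−A) = Σ_j (I−A)_1j·C_1j = (0.60)(0.8250) + (-0.20)(0.0450) + (-0.35)(0.2700) = 0.3915
adj(I−A) = Cᵀ =
  [ 0.8250   0.2600   0.3450]
  [ 0.0450   0.4650   0.0900]
  [ 0.2700   0.1800   0.5400]
(I − A)⁻¹ = adj(I−A) / det(I−A) ≈
  [   2.1073     0.6641     0.8812]
  [   0.1149     1.1877     0.2299]
  [   0.6897     0.4598     1.3793]
Δx = (I − A)⁻¹ Δd with Δd having +20 in the Glass component and 0 elsewhere.
So Δx_2 = L_21 · (+20), where L_21 = adj(I−A)_21 / det(I−A) = 0.0450 / 0.3915.
Δx_2 = 0.0450 × (+20) / 0.3915 = 0.90 / 0.3915 ≈ 2.3.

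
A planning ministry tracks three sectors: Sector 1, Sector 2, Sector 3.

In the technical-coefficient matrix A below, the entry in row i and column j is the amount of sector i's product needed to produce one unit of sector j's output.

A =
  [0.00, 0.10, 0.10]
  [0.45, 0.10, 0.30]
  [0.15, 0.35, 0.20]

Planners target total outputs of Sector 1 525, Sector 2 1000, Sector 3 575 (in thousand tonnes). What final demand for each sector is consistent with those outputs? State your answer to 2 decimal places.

d_1 = 367.50, d_2 = 491.25, d_3 = 31.25

I − A =
  [   1.00    -0.10    -0.10]
  [  -0.45     0.90    -0.30]
  [  -0.15    -0.35     0.80]
d = (I − A) x:
  d_1 = (+1.00)·525 + (-0.10)·1000 + (-0.10)·575 = 367.50
  d_2 = (-0.45)·525 + (+0.90)·1000 + (-0.30)·575 = 491.25
  d_3 = (-0.15)·525 + (-0.35)·1000 + (+0.80)·575 = 31.25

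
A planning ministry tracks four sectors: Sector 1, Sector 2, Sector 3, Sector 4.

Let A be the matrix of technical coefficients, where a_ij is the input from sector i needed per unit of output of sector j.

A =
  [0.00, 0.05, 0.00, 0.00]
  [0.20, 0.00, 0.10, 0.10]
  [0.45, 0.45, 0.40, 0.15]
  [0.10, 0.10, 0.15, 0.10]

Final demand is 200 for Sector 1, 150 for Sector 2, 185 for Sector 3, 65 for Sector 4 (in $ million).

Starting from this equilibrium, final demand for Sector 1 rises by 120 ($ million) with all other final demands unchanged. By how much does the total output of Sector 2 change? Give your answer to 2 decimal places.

I − A =
  [   1.00    -0.05     0.00     0.00]
  [  -0.20     1.00    -0.10    -0.10]
  [  -0.45    -0.45     0.60    -0.15]
  [  -0.10    -0.10    -0.15     0.90]
Compute the cofactors C_ij = (−1)^(i+j)·(3×3 minor ij) of I−A; the adjugate is their transpose:
adj(I−A) = Cᵀ =
  [ 0.462750   0.025875   0.005250   0.003750]
  [ 0.158250   0.517500   0.105000   0.075000]
  [ 0.504000   0.441000   0.880500   0.195750]
  [ 0.153000   0.133875   0.159000   0.546750]
det(I−A) = Σ_j (I−A)_1j·C_1j = (1.00)(0.462750) + (-0.05)(0.158250) + (0.00)(0.504000) + (0.00)(0.153000) = 0.4548375
(I − A)⁻¹ = adj(I−A) / det(I−A) ≈
  [   1.0174     0.0569     0.0115     0.0082]
  [   0.3479     1.1378     0.2309     0.1649]
  [   1.1081     0.9696     1.9359     0.4304]
  [   0.3364     0.2943     0.3496     1.2021]
Δx = (I − A)⁻¹ Δd with Δd having +120 in the Sector 1 component and 0 elsewhere.
So Δx_2 = L_21 · (+120), where L_21 = adj(I−A)_21 / det(I−A) = 0.158250 / 0.4548375.
Δx_2 = 0.158250 × (+120) / 0.4548375 = 18.99 / 0.4548375 ≈ 41.75.

Δx_2 = 41.75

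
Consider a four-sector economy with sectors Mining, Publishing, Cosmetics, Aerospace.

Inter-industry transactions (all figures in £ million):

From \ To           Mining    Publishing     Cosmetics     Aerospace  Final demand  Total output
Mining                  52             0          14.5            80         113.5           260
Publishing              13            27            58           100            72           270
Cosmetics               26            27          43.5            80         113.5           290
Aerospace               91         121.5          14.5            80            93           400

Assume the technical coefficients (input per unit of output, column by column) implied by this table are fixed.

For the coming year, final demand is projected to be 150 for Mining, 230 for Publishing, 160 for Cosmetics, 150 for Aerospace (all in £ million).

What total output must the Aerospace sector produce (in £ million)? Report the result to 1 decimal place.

Technical coefficients a_ij = z_ij / X_j:
  a_11 = 52/260 = 0.20, a_21 = 13/260 = 0.05, a_31 = 26/260 = 0.10, a_41 = 91/260 = 0.35
  a_12 = 0/270 = 0.00, a_22 = 27/270 = 0.10, a_32 = 27/270 = 0.10, a_42 = 121.5/270 = 0.45
  a_13 = 14.5/290 = 0.05, a_23 = 58/290 = 0.20, a_33 = 43.5/290 = 0.15, a_43 = 14.5/290 = 0.05
  a_14 = 80/400 = 0.20, a_24 = 100/400 = 0.25, a_34 = 80/400 = 0.20, a_44 = 80/400 = 0.20
I − A =
  [   0.80     0.00    -0.05    -0.20]
  [  -0.05     0.90    -0.20    -0.25]
  [  -0.10    -0.10     0.85    -0.20]
  [  -0.35    -0.45    -0.05     0.80]
Compute the cofactors C_ij = (−1)^(i+j)·(3×3 minor ij) of I−A; the adjugate is their transpose:
adj(I−A) = Cᵀ =
  [ 0.472125   0.086000   0.057375   0.159250]
  [ 0.139125   0.468000   0.130875   0.213750]
  [ 0.141000   0.138000   0.418500   0.183000]
  [ 0.293625   0.309500   0.124875   0.591250]
det(I−A) = Σ_j (I−A)_1j·C_1j = (0.80)(0.472125) + (0.00)(0.139125) + (-0.05)(0.141000) + (-0.20)(0.293625) = 0.311925
(I − A)⁻¹ = adj(I−A) / det(I−A) ≈
  [   1.5136     0.2757     0.1839     0.5105]
  [   0.4460     1.5004     0.4196     0.6853]
  [   0.4520     0.4424     1.3417     0.5867]
  [   0.9413     0.9922     0.4003     1.8955]
x = (I − A)⁻¹ d = adj(I−A)·d / det(I−A), with det(I−A) = 0.311925:
  x_1 = (0.472125·150 + 0.086000·230 + 0.057375·160 + 0.159250·150) / 0.311925 = 123.66625 / 0.311925 ≈ 396.5
  x_2 = (0.139125·150 + 0.468000·230 + 0.130875·160 + 0.213750·150) / 0.311925 = 181.51125 / 0.311925 ≈ 581.9
  x_3 = (0.141000·150 + 0.138000·230 + 0.418500·160 + 0.183000·150) / 0.311925 = 147.30 / 0.311925 ≈ 472.2
  x_4 = (0.293625·150 + 0.309500·230 + 0.124875·160 + 0.591250·150) / 0.311925 = 223.89625 / 0.311925 ≈ 717.8

x_4 = 717.8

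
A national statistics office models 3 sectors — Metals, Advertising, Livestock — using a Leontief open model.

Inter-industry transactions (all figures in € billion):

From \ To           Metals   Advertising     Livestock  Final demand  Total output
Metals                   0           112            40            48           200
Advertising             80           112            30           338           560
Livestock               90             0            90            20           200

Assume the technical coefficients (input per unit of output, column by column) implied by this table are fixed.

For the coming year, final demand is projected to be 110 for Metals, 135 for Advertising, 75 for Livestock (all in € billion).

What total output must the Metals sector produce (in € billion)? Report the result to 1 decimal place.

x_1 = 249.6

Technical coefficients a_ij = z_ij / X_j:
  a_11 = 0/200 = 0.00, a_21 = 80/200 = 0.40, a_31 = 90/200 = 0.45
  a_12 = 112/560 = 0.20, a_22 = 112/560 = 0.20, a_32 = 0/560 = 0.00
  a_13 = 40/200 = 0.20, a_23 = 30/200 = 0.15, a_33 = 90/200 = 0.45
I − A =
  [   1.00    -0.20    -0.20]
  [  -0.40     0.80    -0.15]
  [  -0.45     0.00     0.55]
Cofactors of I−A, C_ij = (−1)^(i+j)·(minor ij) (rows/columns in the sector order above):
  C_11 = (0.80)(0.55) − (-0.15)(0.00) = 0.4400
  C_12 = −[(-0.40)(0.55) − (-0.15)(-0.45)] = 0.2875
  C_13 = (-0.40)(0.00) − (0.80)(-0.45) = 0.3600
  C_21 = −[(-0.20)(0.55) − (-0.20)(0.00)] = 0.1100
  C_22 = (1.00)(0.55) − (-0.20)(-0.45) = 0.4600
  C_23 = −[(1.00)(0.00) − (-0.20)(-0.45)] = 0.0900
  C_31 = (-0.20)(-0.15) − (-0.20)(0.80) = 0.1900
  C_32 = −[(1.00)(-0.15) − (-0.20)(-0.40)] = 0.2300
  C_33 = (1.00)(0.80) − (-0.20)(-0.40) = 0.7200
det(I−A) = Σ_j (I−A)_1j·C_1j = (1.00)(0.4400) + (-0.20)(0.2875) + (-0.20)(0.3600) = 0.3105
adj(I−A) = Cᵀ =
  [ 0.4400   0.1100   0.1900]
  [ 0.2875   0.4600   0.2300]
  [ 0.3600   0.0900   0.7200]
(I − A)⁻¹ = adj(I−A) / det(I−A) ≈
  [   1.4171     0.3543     0.6119]
  [   0.9259     1.4815     0.7407]
  [   1.1594     0.2899     2.3188]
x = (I − A)⁻¹ d = adj(I−A)·d / det(I−A), with det(I−A) = 0.3105:
  x_1 = (0.4400·110 + 0.1100·135 + 0.1900·75) / 0.3105 = 77.50 / 0.3105 ≈ 249.6
  x_2 = (0.2875·110 + 0.4600·135 + 0.2300·75) / 0.3105 = 110.975 / 0.3105 ≈ 357.4
  x_3 = (0.3600·110 + 0.0900·135 + 0.7200·75) / 0.3105 = 105.75 / 0.3105 ≈ 340.6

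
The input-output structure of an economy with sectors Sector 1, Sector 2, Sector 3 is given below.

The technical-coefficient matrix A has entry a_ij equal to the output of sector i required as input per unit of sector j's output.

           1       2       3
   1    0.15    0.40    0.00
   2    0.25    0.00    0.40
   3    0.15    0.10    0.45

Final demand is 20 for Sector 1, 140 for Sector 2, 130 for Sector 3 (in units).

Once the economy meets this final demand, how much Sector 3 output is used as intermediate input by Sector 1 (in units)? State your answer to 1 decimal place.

z_31 = 26.1

I − A =
  [   0.85    -0.40     0.00]
  [  -0.25     1.00    -0.40]
  [  -0.15    -0.10     0.55]
Cofactors of I−A, C_ij = (−1)^(i+j)·(minor ij) (rows/columns in the sector order above):
  C_11 = (1.00)(0.55) − (-0.40)(-0.10) = 0.5100
  C_12 = −[(-0.25)(0.55) − (-0.40)(-0.15)] = 0.1975
  C_13 = (-0.25)(-0.10) − (1.00)(-0.15) = 0.1750
  C_21 = −[(-0.40)(0.55) − (0.00)(-0.10)] = 0.2200
  C_22 = (0.85)(0.55) − (0.00)(-0.15) = 0.4675
  C_23 = −[(0.85)(-0.10) − (-0.40)(-0.15)] = 0.1450
  C_31 = (-0.40)(-0.40) − (0.00)(1.00) = 0.1600
  C_32 = −[(0.85)(-0.40) − (0.00)(-0.25)] = 0.3400
  C_33 = (0.85)(1.00) − (-0.40)(-0.25) = 0.7500
det(I−A) = Σ_j (I−A)_1j·C_1j = (0.85)(0.5100) + (-0.40)(0.1975) + (0.00)(0.1750) = 0.3545
adj(I−A) = Cᵀ =
  [ 0.5100   0.2200   0.1600]
  [ 0.1975   0.4675   0.3400]
  [ 0.1750   0.1450   0.7500]
(I − A)⁻¹ = adj(I−A) / det(I−A) ≈
  [   1.4386     0.6206     0.4513]
  [   0.5571     1.3188     0.9591]
  [   0.4937     0.4090     2.1157]
First solve x = (I − A)⁻¹ d = adj(I−A)·d / det(I−A); in particular x_1 = (0.5100·20 + 0.2200·140 + 0.1600·130) / 0.3545 = 61.80 / 0.3545 ≈ 174.330.
Intermediate flow from 3 to 1: z_31 = a_31 · x_1 = 0.15 × 61.80 / 0.3545 = 9.27 / 0.3545 ≈ 26.1.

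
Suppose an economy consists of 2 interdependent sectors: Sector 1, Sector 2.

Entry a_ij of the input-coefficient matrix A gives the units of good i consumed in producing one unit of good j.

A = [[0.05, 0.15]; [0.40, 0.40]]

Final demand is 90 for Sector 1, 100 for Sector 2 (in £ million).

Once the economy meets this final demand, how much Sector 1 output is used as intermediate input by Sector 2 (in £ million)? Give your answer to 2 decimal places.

I − A =
  [   0.95    -0.15]
  [  -0.40     0.60]
det(I−A) = (0.95)(0.60) − (-0.15)(-0.40) = 0.5100
adj(I−A) = [[0.60, 0.15], [0.40, 0.95]]
(I − A)⁻¹ = adj(I−A) / det(I−A) ≈
  [   1.1765     0.2941]
  [   0.7843     1.8627]
First solve x = (I − A)⁻¹ d = adj(I−A)·d / det(I−A); in particular x_2 = (0.40·90 + 0.95·100) / 0.5100 = 131.00 / 0.5100 ≈ 256.8627.
Intermediate flow from 1 to 2: z_12 = a_12 · x_2 = 0.15 × 131.00 / 0.5100 = 19.65 / 0.5100 ≈ 38.53.

z_12 = 38.53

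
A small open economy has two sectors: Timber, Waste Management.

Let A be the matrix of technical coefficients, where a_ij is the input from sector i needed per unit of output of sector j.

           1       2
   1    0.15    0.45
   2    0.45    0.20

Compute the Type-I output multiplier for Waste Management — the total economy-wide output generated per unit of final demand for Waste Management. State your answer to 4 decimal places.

I − A =
  [   0.85    -0.45]
  [  -0.45     0.80]
det(I−A) = (0.85)(0.80) − (-0.45)(-0.45) = 0.4775
adj(I−A) = [[0.80, 0.45], [0.45, 0.85]]
(I − A)⁻¹ = adj(I−A) / det(I−A) ≈
  [   1.67539     0.94241]
  [   0.94241     1.78010]
The output multiplier for sector j is the column-j sum of the Leontief inverse (I − A)⁻¹ = adj(I−A) / det(I−A).
Column 2 of adj(I−A): (0.45, 0.85); det(I−A) = 0.4775.
m_2 = (0.45 + 0.85) / 0.4775 = 1.30 / 0.4775 ≈ 2.7225.

m_2 = 2.7225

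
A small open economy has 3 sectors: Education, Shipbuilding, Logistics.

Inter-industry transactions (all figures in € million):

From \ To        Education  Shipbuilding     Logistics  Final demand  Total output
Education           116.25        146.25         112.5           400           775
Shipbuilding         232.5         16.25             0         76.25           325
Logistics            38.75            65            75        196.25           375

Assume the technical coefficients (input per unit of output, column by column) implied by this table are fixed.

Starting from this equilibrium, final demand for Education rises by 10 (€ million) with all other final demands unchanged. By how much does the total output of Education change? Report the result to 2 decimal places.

Δx_1 = 15.03

Technical coefficients a_ij = z_ij / X_j:
  a_11 = 116.25/775 = 0.15, a_21 = 232.5/775 = 0.30, a_31 = 38.75/775 = 0.05
  a_12 = 146.25/325 = 0.45, a_22 = 16.25/325 = 0.05, a_32 = 65/325 = 0.20
  a_13 = 112.5/375 = 0.30, a_23 = 0/375 = 0.00, a_33 = 75/375 = 0.20
I − A =
  [   0.85    -0.45    -0.30]
  [  -0.30     0.95     0.00]
  [  -0.05    -0.20     0.80]
Cofactors of I−A, C_ij = (−1)^(i+j)·(minor ij) (rows/columns in the sector order above):
  C_11 = (0.95)(0.80) − (0.00)(-0.20) = 0.7600
  C_12 = −[(-0.30)(0.80) − (0.00)(-0.05)] = 0.2400
  C_13 = (-0.30)(-0.20) − (0.95)(-0.05) = 0.1075
  C_21 = −[(-0.45)(0.80) − (-0.30)(-0.20)] = 0.4200
  C_22 = (0.85)(0.80) − (-0.30)(-0.05) = 0.6650
  C_23 = −[(0.85)(-0.20) − (-0.45)(-0.05)] = 0.1925
  C_31 = (-0.45)(0.00) − (-0.30)(0.95) = 0.2850
  C_32 = −[(0.85)(0.00) − (-0.30)(-0.30)] = 0.0900
  C_33 = (0.85)(0.95) − (-0.45)(-0.30) = 0.6725
det(I−A) = Σ_j (I−A)_1j·C_1j = (0.85)(0.7600) + (-0.45)(0.2400) + (-0.30)(0.1075) = 0.50575
adj(I−A) = Cᵀ =
  [ 0.7600   0.4200   0.2850]
  [ 0.2400   0.6650   0.0900]
  [ 0.1075   0.1925   0.6725]
(I − A)⁻¹ = adj(I−A) / det(I−A) ≈
  [   1.5027     0.8304     0.5635]
  [   0.4745     1.3149     0.1780]
  [   0.2126     0.3806     1.3297]
Δx = (I − A)⁻¹ Δd with Δd having +10 in the Education component and 0 elsewhere.
So Δx_1 = L_11 · (+10), where L_11 = adj(I−A)_11 / det(I−A) = 0.7600 / 0.50575.
Δx_1 = 0.7600 × (+10) / 0.50575 = 7.60 / 0.50575 ≈ 15.03.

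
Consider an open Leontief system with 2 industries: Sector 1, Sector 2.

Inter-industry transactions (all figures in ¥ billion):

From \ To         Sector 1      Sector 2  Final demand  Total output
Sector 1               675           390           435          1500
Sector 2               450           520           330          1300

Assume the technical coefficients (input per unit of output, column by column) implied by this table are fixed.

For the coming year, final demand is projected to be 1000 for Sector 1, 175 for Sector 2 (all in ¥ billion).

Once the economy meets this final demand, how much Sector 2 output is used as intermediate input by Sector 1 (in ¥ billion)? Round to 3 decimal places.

z_21 = 815.625

Technical coefficients a_ij = z_ij / X_j:
  a_11 = 675/1500 = 0.45, a_21 = 450/1500 = 0.30
  a_12 = 390/1300 = 0.30, a_22 = 520/1300 = 0.40
I − A =
  [   0.55    -0.30]
  [  -0.30     0.60]
det(I−A) = (0.55)(0.60) − (-0.30)(-0.30) = 0.2400
adj(I−A) = [[0.60, 0.30], [0.30, 0.55]]
(I − A)⁻¹ = adj(I−A) / det(I−A) ≈
  [   2.5000     1.2500]
  [   1.2500     2.2917]
First solve x = (I − A)⁻¹ d = adj(I−A)·d / det(I−A); in particular x_1 = (0.60·1000 + 0.30·175) / 0.2400 = 652.50 / 0.2400 = 2718.75000.
Intermediate flow from 2 to 1: z_21 = a_21 · x_1 = 0.30 × 652.50 / 0.2400 = 195.75 / 0.2400 = 815.625.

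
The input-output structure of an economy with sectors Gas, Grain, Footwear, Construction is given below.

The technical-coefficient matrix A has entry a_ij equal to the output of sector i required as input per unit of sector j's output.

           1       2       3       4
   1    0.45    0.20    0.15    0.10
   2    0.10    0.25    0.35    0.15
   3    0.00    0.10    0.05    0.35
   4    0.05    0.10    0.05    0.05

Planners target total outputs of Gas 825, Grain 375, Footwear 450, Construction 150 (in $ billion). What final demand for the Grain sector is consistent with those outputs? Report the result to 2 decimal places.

I − A =
  [   0.55    -0.20    -0.15    -0.10]
  [  -0.10     0.75    -0.35    -0.15]
  [   0.00    -0.10     0.95    -0.35]
  [  -0.05    -0.10    -0.05     0.95]
d = (I − A) x:
  d_1 = (+0.55)·825 + (-0.20)·375 + (-0.15)·450 + (-0.10)·150 = 296.25
  d_2 = (-0.10)·825 + (+0.75)·375 + (-0.35)·450 + (-0.15)·150 = 18.75
  d_3 = (+0.00)·825 + (-0.10)·375 + (+0.95)·450 + (-0.35)·150 = 337.50
  d_4 = (-0.05)·825 + (-0.10)·375 + (-0.05)·450 + (+0.95)·150 = 41.25

d_2 = 18.75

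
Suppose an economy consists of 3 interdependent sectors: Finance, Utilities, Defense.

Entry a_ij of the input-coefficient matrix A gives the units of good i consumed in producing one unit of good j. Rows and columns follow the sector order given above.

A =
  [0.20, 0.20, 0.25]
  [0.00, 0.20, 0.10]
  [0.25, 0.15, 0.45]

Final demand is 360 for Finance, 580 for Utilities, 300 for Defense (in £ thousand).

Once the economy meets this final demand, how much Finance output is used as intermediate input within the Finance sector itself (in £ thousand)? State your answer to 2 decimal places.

I − A =
  [   0.80    -0.20    -0.25]
  [   0.00     0.80    -0.10]
  [  -0.25    -0.15     0.55]
Cofactors of I−A, C_ij = (−1)^(i+j)·(minor ij) (rows/columns in the sector order above):
  C_11 = (0.80)(0.55) − (-0.10)(-0.15) = 0.4250
  C_12 = −[(0.00)(0.55) − (-0.10)(-0.25)] = 0.0250
  C_13 = (0.00)(-0.15) − (0.80)(-0.25) = 0.2000
  C_21 = −[(-0.20)(0.55) − (-0.25)(-0.15)] = 0.1475
  C_22 = (0.80)(0.55) − (-0.25)(-0.25) = 0.3775
  C_23 = −[(0.80)(-0.15) − (-0.20)(-0.25)] = 0.1700
  C_31 = (-0.20)(-0.10) − (-0.25)(0.80) = 0.2200
  C_32 = −[(0.80)(-0.10) − (-0.25)(0.00)] = 0.0800
  C_33 = (0.80)(0.80) − (-0.20)(0.00) = 0.6400
det(I−A) = Σ_j (I−A)_1j·C_1j = (0.80)(0.4250) + (-0.20)(0.0250) + (-0.25)(0.2000) = 0.2850
adj(I−A) = Cᵀ =
  [ 0.4250   0.1475   0.2200]
  [ 0.0250   0.3775   0.0800]
  [ 0.2000   0.1700   0.6400]
(I − A)⁻¹ = adj(I−A) / det(I−A) ≈
  [   1.4912     0.5175     0.7719]
  [   0.0877     1.3246     0.2807]
  [   0.7018     0.5965     2.2456]
First solve x = (I − A)⁻¹ d = adj(I−A)·d / det(I−A); in particular x_F = (0.4250·360 + 0.1475·580 + 0.2200·300) / 0.2850 = 304.55 / 0.2850 ≈ 1068.5965.
Intermediate flow from F to F: z_FF = a_FF · x_F = 0.20 × 304.55 / 0.2850 = 60.91 / 0.2850 ≈ 213.72.

z_FF = 213.72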